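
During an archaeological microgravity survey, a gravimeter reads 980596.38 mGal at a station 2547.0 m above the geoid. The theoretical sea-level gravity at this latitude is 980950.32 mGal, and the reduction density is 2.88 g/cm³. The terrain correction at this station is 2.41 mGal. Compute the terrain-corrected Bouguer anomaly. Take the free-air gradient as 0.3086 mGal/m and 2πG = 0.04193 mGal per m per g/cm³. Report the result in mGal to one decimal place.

126.9

Free-air correction = 0.3086 × 2547.0 = 786.00 mGal
Free-air anomaly = 980596.38 − 980950.32 + (786.00) = 432.06 mGal
Bouguer slab correction = 0.04193 × 2.88 × 2547.0 = 307.57 mGal
Simple Bouguer anomaly = 432.06 − (307.57) = 124.49 mGal
Complete Bouguer anomaly = 124.49 + 2.41 = 126.90 mGal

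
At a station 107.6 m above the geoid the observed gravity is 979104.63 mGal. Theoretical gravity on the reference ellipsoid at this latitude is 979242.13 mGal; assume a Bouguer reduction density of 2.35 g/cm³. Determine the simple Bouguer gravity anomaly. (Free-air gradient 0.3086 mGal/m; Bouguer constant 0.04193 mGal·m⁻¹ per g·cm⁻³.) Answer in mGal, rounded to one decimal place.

Free-air correction = 0.3086 × 107.6 = 33.21 mGal
Free-air anomaly = 979104.63 − 979242.13 + (33.21) = -104.29 mGal
Bouguer slab correction = 0.04193 × 2.35 × 107.6 = 10.60 mGal
Simple Bouguer anomaly = -104.29 − (10.60) = -114.89 mGal

-114.9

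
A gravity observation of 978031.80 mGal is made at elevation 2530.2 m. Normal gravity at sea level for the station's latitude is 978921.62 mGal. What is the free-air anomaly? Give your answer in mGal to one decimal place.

-109.0

Free-air correction = 0.3086 × 2530.2 = 780.82 mGal
Free-air anomaly = 978031.80 − 978921.62 + (780.82) = -109.00 mGal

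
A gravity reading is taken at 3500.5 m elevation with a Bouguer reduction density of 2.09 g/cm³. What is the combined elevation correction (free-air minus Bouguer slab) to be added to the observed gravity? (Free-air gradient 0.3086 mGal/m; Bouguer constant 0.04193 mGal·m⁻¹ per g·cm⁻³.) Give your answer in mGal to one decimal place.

773.5

Combined gradient = 0.3086 − 0.04193 × 2.09 = 0.2209663 mGal/m
Combined elevation correction = 0.2209663 × 3500.5 = 773.5 mGal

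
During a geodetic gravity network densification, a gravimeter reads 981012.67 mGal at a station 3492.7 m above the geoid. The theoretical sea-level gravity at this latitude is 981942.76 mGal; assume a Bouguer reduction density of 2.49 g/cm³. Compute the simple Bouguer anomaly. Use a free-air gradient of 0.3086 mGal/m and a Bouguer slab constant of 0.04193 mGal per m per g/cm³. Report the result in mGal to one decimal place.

Free-air correction = 0.3086 × 3492.7 = 1077.85 mGal
Free-air anomaly = 981012.67 − 981942.76 + (1077.85) = 147.76 mGal
Bouguer slab correction = 0.04193 × 2.49 × 3492.7 = 364.66 mGal
Simple Bouguer anomaly = 147.76 − (364.66) = -216.90 mGal

-216.9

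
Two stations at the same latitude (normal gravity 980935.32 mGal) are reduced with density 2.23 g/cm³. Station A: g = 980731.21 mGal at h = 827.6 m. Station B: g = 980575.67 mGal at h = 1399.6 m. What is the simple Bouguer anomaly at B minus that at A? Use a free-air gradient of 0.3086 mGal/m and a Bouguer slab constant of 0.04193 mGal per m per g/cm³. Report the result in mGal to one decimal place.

Δg_SB(A) = 980731.21 − 980935.32 + 0.3086×827.6 − 0.04193×2.23×827.6 = -26.10 mGal
Δg_SB(B) = 980575.67 − 980935.32 + 0.3086×1399.6 − 0.04193×2.23×1399.6 = -58.60 mGal
Difference = -58.60 − (-26.10) = -32.50 mGal

-32.5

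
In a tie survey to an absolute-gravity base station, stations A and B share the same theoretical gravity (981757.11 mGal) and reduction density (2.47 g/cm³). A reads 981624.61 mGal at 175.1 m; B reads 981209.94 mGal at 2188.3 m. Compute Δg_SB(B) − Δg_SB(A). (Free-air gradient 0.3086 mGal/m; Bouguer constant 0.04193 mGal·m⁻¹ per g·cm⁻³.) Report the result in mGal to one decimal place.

Δg_SB(A) = 981624.61 − 981757.11 + 0.3086×175.1 − 0.04193×2.47×175.1 = -96.60 mGal
Δg_SB(B) = 981209.94 − 981757.11 + 0.3086×2188.3 − 0.04193×2.47×2188.3 = -98.50 mGal
Difference = -98.50 − (-96.60) = -1.90 mGal

-1.9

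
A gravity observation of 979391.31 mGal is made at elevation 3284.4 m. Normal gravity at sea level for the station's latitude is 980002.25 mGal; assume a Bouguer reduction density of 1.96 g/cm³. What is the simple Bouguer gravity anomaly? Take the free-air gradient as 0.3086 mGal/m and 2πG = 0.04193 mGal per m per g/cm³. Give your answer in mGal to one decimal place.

132.7

Free-air correction = 0.3086 × 3284.4 = 1013.57 mGal
Free-air anomaly = 979391.31 − 980002.25 + (1013.57) = 402.63 mGal
Bouguer slab correction = 0.04193 × 1.96 × 3284.4 = 269.92 mGal
Simple Bouguer anomaly = 402.63 − (269.92) = 132.71 mGal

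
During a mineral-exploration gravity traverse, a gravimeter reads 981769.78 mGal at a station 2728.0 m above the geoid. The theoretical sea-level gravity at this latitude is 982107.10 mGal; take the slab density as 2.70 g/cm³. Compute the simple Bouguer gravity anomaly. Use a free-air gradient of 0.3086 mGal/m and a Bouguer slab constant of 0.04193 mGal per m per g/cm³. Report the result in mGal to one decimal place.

195.7

Free-air correction = 0.3086 × 2728.0 = 841.86 mGal
Free-air anomaly = 981769.78 − 982107.10 + (841.86) = 504.54 mGal
Bouguer slab correction = 0.04193 × 2.70 × 2728.0 = 308.84 mGal
Simple Bouguer anomaly = 504.54 − (308.84) = 195.70 mGal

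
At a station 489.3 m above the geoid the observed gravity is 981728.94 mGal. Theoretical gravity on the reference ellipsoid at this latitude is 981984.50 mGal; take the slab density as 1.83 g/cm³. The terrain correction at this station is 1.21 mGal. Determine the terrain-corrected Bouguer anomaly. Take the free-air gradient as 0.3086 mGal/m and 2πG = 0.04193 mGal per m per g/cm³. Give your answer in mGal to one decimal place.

Free-air correction = 0.3086 × 489.3 = 151.00 mGal
Free-air anomaly = 981728.94 − 981984.50 + (151.00) = -104.56 mGal
Bouguer slab correction = 0.04193 × 1.83 × 489.3 = 37.54 mGal
Simple Bouguer anomaly = -104.56 − (37.54) = -142.10 mGal
Complete Bouguer anomaly = -142.10 + 1.21 = -140.89 mGal

-140.9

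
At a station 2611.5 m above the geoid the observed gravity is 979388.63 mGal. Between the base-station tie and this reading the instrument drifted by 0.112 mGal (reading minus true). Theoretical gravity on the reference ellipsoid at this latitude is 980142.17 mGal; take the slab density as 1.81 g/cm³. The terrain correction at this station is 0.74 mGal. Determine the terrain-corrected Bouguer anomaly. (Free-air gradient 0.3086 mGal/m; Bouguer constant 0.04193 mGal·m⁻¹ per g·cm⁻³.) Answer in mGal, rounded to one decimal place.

Drift-corrected reading = 979388.63 − (0.112) = 979388.518 mGal
Free-air correction = 0.3086 × 2611.5 = 805.91 mGal
Free-air anomaly = 979388.518 − 980142.17 + (805.91) = 52.258 mGal
Bouguer slab correction = 0.04193 × 1.81 × 2611.5 = 198.20 mGal
Simple Bouguer anomaly = 52.258 − (198.20) = -145.942 mGal
Complete Bouguer anomaly = -145.942 + 0.74 = -145.202 mGal

-145.2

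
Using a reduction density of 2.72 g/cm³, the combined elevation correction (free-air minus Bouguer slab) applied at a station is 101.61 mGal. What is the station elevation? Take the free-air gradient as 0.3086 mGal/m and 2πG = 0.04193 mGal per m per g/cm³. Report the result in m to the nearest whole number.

522

Combined gradient = 0.3086 − 0.04193 × 2.72 = 0.1945504 mGal/m
h = 101.61 / 0.1945504 = 522.28 m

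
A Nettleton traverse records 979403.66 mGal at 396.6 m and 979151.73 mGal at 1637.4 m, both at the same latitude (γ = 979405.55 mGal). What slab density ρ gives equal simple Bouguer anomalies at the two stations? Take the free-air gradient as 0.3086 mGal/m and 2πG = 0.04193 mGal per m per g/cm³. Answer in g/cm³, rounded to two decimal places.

Δg_obs = 979151.73 − 979403.66 = -251.93 mGal over Δh = 1637.4 − 396.6 = 1240.8 m
Equal Bouguer anomalies ⇒ Δg_obs + (0.3086 − 0.04193ρ)·Δh = 0
0.3086 − 0.04193ρ = −Δg_obs/Δh = 0.20304
ρ = (0.3086 − 0.20304) / 0.04193 = 2.52 g/cm³

2.52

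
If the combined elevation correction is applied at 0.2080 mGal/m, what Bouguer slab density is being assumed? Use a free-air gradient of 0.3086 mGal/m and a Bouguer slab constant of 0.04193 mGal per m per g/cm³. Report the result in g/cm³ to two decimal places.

2.40

0.2080 = 0.3086 − 0.04193 × ρ
ρ = (0.3086 − 0.2080) / 0.04193 = 2.40 g/cm³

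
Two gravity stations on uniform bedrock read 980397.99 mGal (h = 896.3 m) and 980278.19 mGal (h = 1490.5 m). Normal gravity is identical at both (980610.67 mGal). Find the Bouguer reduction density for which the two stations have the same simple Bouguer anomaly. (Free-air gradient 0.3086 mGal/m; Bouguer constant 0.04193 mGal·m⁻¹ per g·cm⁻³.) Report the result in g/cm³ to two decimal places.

2.55

Δg_obs = 980278.19 − 980397.99 = -119.80 mGal over Δh = 1490.5 − 896.3 = 594.2 m
Equal Bouguer anomalies ⇒ Δg_obs + (0.3086 − 0.04193ρ)·Δh = 0
0.3086 − 0.04193ρ = −Δg_obs/Δh = 0.20162
ρ = (0.3086 − 0.20162) / 0.04193 = 2.55 g/cm³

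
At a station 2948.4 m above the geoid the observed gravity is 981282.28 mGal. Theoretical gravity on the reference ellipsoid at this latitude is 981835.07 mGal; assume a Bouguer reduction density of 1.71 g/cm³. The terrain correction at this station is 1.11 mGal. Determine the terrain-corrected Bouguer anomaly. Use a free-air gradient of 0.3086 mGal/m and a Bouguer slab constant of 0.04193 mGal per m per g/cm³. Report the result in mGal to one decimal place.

146.8

Free-air correction = 0.3086 × 2948.4 = 909.88 mGal
Free-air anomaly = 981282.28 − 981835.07 + (909.88) = 357.09 mGal
Bouguer slab correction = 0.04193 × 1.71 × 2948.4 = 211.40 mGal
Simple Bouguer anomaly = 357.09 − (211.40) = 145.69 mGal
Complete Bouguer anomaly = 145.69 + 1.11 = 146.80 mGal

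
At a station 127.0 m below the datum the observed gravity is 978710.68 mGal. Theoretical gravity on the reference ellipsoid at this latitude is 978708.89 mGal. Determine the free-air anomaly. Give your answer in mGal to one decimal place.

-37.4

Free-air correction = 0.3086 × -127.0 = -39.19 mGal
Free-air anomaly = 978710.68 − 978708.89 + (-39.19) = -37.40 mGal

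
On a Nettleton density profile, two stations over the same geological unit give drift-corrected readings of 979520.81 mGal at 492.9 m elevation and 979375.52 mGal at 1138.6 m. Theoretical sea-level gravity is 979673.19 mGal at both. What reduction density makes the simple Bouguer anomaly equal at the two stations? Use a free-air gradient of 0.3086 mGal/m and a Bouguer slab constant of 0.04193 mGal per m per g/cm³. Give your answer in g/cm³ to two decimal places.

Δg_obs = 979375.52 − 979520.81 = -145.29 mGal over Δh = 1138.6 − 492.9 = 645.7 m
Equal Bouguer anomalies ⇒ Δg_obs + (0.3086 − 0.04193ρ)·Δh = 0
0.3086 − 0.04193ρ = −Δg_obs/Δh = 0.22501
ρ = (0.3086 − 0.22501) / 0.04193 = 1.99 g/cm³

1.99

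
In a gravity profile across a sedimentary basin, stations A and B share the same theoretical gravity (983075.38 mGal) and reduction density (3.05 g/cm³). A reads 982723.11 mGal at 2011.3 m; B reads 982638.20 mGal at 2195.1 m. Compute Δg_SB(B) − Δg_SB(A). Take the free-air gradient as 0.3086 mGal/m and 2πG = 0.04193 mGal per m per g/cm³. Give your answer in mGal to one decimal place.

-51.7

Δg_SB(A) = 982723.11 − 983075.38 + 0.3086×2011.3 − 0.04193×3.05×2011.3 = 11.20 mGal
Δg_SB(B) = 982638.20 − 983075.38 + 0.3086×2195.1 − 0.04193×3.05×2195.1 = -40.50 mGal
Difference = -40.50 − (11.20) = -51.70 mGal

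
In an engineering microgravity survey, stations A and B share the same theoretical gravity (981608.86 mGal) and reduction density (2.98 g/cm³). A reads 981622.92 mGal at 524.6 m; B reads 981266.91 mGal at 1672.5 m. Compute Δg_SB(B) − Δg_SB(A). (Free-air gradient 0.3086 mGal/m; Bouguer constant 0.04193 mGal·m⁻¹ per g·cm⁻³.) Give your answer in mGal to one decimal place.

Δg_SB(A) = 981622.92 − 981608.86 + 0.3086×524.6 − 0.04193×2.98×524.6 = 110.40 mGal
Δg_SB(B) = 981266.91 − 981608.86 + 0.3086×1672.5 − 0.04193×2.98×1672.5 = -34.80 mGal
Difference = -34.80 − (110.40) = -145.20 mGal

-145.2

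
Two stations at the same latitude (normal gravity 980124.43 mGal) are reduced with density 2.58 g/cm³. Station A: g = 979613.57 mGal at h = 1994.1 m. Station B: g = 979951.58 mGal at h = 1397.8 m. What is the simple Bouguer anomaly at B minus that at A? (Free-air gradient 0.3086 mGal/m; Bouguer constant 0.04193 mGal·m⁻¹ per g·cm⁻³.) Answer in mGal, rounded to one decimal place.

218.5

Δg_SB(A) = 979613.57 − 980124.43 + 0.3086×1994.1 − 0.04193×2.58×1994.1 = -111.20 mGal
Δg_SB(B) = 979951.58 − 980124.43 + 0.3086×1397.8 − 0.04193×2.58×1397.8 = 107.30 mGal
Difference = 107.30 − (-111.20) = 218.50 mGal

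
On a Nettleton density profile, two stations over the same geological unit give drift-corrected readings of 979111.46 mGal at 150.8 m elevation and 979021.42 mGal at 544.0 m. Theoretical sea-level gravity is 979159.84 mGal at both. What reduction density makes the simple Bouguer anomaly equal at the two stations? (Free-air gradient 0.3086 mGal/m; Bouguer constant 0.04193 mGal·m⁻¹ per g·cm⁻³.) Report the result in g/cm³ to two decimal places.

1.90

Δg_obs = 979021.42 − 979111.46 = -90.04 mGal over Δh = 544.0 − 150.8 = 393.2 m
Equal Bouguer anomalies ⇒ Δg_obs + (0.3086 − 0.04193ρ)·Δh = 0
0.3086 − 0.04193ρ = −Δg_obs/Δh = 0.22899
ρ = (0.3086 − 0.22899) / 0.04193 = 1.90 g/cm³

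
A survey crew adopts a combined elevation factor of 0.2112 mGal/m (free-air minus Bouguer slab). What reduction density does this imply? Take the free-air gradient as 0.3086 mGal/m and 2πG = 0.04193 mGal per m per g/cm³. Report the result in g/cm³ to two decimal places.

2.32

0.2112 = 0.3086 − 0.04193 × ρ
ρ = (0.3086 − 0.2112) / 0.04193 = 2.32 g/cm³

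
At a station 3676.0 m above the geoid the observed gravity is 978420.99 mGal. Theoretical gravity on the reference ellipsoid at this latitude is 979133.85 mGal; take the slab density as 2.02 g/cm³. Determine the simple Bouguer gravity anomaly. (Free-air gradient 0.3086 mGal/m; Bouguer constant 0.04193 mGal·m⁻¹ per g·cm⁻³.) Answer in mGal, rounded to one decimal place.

Free-air correction = 0.3086 × 3676.0 = 1134.41 mGal
Free-air anomaly = 978420.99 − 979133.85 + (1134.41) = 421.55 mGal
Bouguer slab correction = 0.04193 × 2.02 × 3676.0 = 311.35 mGal
Simple Bouguer anomaly = 421.55 − (311.35) = 110.20 mGal

110.2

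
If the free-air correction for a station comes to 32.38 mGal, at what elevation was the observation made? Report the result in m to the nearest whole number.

105

h = 32.38 / 0.3086 = 104.93 m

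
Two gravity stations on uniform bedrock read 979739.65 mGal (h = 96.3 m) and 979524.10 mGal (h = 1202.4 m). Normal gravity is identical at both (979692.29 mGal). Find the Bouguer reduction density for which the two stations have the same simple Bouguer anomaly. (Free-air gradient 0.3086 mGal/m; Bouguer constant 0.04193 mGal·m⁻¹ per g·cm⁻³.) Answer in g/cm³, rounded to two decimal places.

Δg_obs = 979524.10 − 979739.65 = -215.55 mGal over Δh = 1202.4 − 96.3 = 1106.1 m
Equal Bouguer anomalies ⇒ Δg_obs + (0.3086 − 0.04193ρ)·Δh = 0
0.3086 − 0.04193ρ = −Δg_obs/Δh = 0.19487
ρ = (0.3086 − 0.19487) / 0.04193 = 2.71 g/cm³

2.71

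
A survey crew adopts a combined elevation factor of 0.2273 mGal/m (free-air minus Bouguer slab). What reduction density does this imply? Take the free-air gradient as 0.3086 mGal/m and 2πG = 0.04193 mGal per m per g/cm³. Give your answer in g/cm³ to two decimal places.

0.2273 = 0.3086 − 0.04193 × ρ
ρ = (0.3086 − 0.2273) / 0.04193 = 1.94 g/cm³

1.94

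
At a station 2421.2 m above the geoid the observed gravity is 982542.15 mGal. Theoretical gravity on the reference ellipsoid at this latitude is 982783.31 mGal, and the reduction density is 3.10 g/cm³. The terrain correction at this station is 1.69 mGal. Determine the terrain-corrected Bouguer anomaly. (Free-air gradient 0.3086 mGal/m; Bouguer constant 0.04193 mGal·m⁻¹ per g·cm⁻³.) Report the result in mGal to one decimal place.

Free-air correction = 0.3086 × 2421.2 = 747.18 mGal
Free-air anomaly = 982542.15 − 982783.31 + (747.18) = 506.02 mGal
Bouguer slab correction = 0.04193 × 3.10 × 2421.2 = 314.71 mGal
Simple Bouguer anomaly = 506.02 − (314.71) = 191.31 mGal
Complete Bouguer anomaly = 191.31 + 1.69 = 193.00 mGal

193.0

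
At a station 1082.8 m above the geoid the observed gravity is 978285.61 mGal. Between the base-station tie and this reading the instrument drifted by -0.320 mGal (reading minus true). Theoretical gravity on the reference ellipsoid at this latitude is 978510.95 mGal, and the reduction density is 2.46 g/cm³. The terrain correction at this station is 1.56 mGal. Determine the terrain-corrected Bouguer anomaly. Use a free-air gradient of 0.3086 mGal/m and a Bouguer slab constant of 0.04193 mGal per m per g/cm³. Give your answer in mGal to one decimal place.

-1.0

Drift-corrected reading = 978285.61 − (-0.320) = 978285.930 mGal
Free-air correction = 0.3086 × 1082.8 = 334.15 mGal
Free-air anomaly = 978285.930 − 978510.95 + (334.15) = 109.130 mGal
Bouguer slab correction = 0.04193 × 2.46 × 1082.8 = 111.69 mGal
Simple Bouguer anomaly = 109.130 − (111.69) = -2.560 mGal
Complete Bouguer anomaly = -2.560 + 1.56 = -1.000 mGal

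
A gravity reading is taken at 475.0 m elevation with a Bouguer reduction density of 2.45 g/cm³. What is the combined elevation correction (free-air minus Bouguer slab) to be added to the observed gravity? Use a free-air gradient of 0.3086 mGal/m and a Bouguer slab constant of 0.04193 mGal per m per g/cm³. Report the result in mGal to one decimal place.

97.8

Combined gradient = 0.3086 − 0.04193 × 2.45 = 0.2058715 mGal/m
Combined elevation correction = 0.2058715 × 475.0 = 97.8 mGal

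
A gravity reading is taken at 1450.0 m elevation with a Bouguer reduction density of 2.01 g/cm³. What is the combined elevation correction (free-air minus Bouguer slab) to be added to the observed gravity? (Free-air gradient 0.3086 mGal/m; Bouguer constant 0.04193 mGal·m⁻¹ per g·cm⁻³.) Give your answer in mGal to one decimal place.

325.3

Combined gradient = 0.3086 − 0.04193 × 2.01 = 0.2243207 mGal/m
Combined elevation correction = 0.2243207 × 1450.0 = 325.3 mGal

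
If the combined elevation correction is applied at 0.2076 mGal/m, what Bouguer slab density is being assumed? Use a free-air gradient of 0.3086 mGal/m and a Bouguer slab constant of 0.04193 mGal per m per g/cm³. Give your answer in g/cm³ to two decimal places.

2.41

0.2076 = 0.3086 − 0.04193 × ρ
ρ = (0.3086 − 0.2076) / 0.04193 = 2.41 g/cm³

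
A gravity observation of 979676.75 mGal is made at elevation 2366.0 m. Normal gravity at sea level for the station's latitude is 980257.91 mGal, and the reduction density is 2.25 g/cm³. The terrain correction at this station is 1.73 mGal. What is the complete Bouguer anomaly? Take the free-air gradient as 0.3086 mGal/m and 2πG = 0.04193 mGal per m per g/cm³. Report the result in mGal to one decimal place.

Free-air correction = 0.3086 × 2366.0 = 730.15 mGal
Free-air anomaly = 979676.75 − 980257.91 + (730.15) = 148.99 mGal
Bouguer slab correction = 0.04193 × 2.25 × 2366.0 = 223.21 mGal
Simple Bouguer anomaly = 148.99 − (223.21) = -74.22 mGal
Complete Bouguer anomaly = -74.22 + 1.73 = -72.49 mGal

-72.5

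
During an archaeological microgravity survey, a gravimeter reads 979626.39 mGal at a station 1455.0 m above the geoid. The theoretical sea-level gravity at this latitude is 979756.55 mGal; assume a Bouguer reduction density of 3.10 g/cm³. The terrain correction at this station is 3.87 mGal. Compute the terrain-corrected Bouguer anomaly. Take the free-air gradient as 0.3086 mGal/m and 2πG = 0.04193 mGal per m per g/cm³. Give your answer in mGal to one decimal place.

Free-air correction = 0.3086 × 1455.0 = 449.01 mGal
Free-air anomaly = 979626.39 − 979756.55 + (449.01) = 318.85 mGal
Bouguer slab correction = 0.04193 × 3.10 × 1455.0 = 189.13 mGal
Simple Bouguer anomaly = 318.85 − (189.13) = 129.72 mGal
Complete Bouguer anomaly = 129.72 + 3.87 = 133.59 mGal

133.6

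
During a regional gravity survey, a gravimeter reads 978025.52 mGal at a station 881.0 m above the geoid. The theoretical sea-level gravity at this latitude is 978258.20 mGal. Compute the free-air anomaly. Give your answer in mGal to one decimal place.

39.2

Free-air correction = 0.3086 × 881.0 = 271.88 mGal
Free-air anomaly = 978025.52 − 978258.20 + (271.88) = 39.20 mGal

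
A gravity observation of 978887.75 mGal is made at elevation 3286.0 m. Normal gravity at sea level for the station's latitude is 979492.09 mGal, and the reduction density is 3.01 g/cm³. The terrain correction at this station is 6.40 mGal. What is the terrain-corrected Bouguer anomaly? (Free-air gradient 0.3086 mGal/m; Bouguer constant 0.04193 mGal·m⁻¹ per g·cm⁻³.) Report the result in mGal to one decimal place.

1.4

Free-air correction = 0.3086 × 3286.0 = 1014.06 mGal
Free-air anomaly = 978887.75 − 979492.09 + (1014.06) = 409.72 mGal
Bouguer slab correction = 0.04193 × 3.01 × 3286.0 = 414.72 mGal
Simple Bouguer anomaly = 409.72 − (414.72) = -5.00 mGal
Complete Bouguer anomaly = -5.00 + 6.40 = 1.40 mGal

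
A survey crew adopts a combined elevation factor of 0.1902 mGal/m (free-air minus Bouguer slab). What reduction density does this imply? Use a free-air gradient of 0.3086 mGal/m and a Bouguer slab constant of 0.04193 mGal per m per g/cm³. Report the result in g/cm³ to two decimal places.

2.82

0.1902 = 0.3086 − 0.04193 × ρ
ρ = (0.3086 − 0.1902) / 0.04193 = 2.82 g/cm³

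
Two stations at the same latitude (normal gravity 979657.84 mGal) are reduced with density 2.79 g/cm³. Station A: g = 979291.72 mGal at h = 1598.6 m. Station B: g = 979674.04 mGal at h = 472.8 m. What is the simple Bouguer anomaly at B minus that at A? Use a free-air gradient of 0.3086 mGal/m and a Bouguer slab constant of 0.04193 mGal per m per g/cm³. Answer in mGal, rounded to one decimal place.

Δg_SB(A) = 979291.72 − 979657.84 + 0.3086×1598.6 − 0.04193×2.79×1598.6 = -59.80 mGal
Δg_SB(B) = 979674.04 − 979657.84 + 0.3086×472.8 − 0.04193×2.79×472.8 = 106.80 mGal
Difference = 106.80 − (-59.80) = 166.60 mGal

166.6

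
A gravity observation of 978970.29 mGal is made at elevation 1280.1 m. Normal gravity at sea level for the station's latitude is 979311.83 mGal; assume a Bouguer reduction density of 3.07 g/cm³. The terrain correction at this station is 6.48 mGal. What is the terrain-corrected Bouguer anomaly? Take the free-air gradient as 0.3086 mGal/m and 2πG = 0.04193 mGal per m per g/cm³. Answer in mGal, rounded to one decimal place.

-104.8

Free-air correction = 0.3086 × 1280.1 = 395.04 mGal
Free-air anomaly = 978970.29 − 979311.83 + (395.04) = 53.50 mGal
Bouguer slab correction = 0.04193 × 3.07 × 1280.1 = 164.78 mGal
Simple Bouguer anomaly = 53.50 − (164.78) = -111.28 mGal
Complete Bouguer anomaly = -111.28 + 6.48 = -104.80 mGal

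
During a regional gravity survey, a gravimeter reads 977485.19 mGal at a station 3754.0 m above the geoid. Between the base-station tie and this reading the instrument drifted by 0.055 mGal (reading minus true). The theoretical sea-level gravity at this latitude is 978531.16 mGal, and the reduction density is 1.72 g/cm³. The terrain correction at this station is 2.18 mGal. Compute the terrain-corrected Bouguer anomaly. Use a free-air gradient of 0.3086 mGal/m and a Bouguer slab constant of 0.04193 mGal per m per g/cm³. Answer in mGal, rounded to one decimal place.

-156.1

Drift-corrected reading = 977485.19 − (0.055) = 977485.135 mGal
Free-air correction = 0.3086 × 3754.0 = 1158.48 mGal
Free-air anomaly = 977485.135 − 978531.16 + (1158.48) = 112.455 mGal
Bouguer slab correction = 0.04193 × 1.72 × 3754.0 = 270.74 mGal
Simple Bouguer anomaly = 112.455 − (270.74) = -158.285 mGal
Complete Bouguer anomaly = -158.285 + 2.18 = -156.105 mGal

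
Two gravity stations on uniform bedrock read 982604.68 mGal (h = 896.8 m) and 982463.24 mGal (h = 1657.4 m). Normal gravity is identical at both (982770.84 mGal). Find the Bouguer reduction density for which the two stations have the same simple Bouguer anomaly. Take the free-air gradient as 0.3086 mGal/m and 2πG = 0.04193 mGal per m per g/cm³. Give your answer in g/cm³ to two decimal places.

2.92

Δg_obs = 982463.24 − 982604.68 = -141.44 mGal over Δh = 1657.4 − 896.8 = 760.6 m
Equal Bouguer anomalies ⇒ Δg_obs + (0.3086 − 0.04193ρ)·Δh = 0
0.3086 − 0.04193ρ = −Δg_obs/Δh = 0.18596
ρ = (0.3086 − 0.18596) / 0.04193 = 2.92 g/cm³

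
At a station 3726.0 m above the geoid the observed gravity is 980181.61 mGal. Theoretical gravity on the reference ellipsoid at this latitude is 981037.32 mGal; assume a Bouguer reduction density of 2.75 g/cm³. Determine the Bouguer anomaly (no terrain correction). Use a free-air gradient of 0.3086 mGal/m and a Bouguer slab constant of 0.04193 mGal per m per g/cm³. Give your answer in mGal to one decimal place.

-135.5

Free-air correction = 0.3086 × 3726.0 = 1149.84 mGal
Free-air anomaly = 980181.61 − 981037.32 + (1149.84) = 294.13 mGal
Bouguer slab correction = 0.04193 × 2.75 × 3726.0 = 429.64 mGal
Simple Bouguer anomaly = 294.13 − (429.64) = -135.51 mGal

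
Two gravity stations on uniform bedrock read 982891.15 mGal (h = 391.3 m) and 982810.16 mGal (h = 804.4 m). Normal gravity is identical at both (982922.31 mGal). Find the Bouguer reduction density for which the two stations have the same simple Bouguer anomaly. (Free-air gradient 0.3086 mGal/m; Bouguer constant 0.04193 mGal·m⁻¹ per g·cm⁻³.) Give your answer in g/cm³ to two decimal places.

Δg_obs = 982810.16 − 982891.15 = -80.99 mGal over Δh = 804.4 − 391.3 = 413.1 m
Equal Bouguer anomalies ⇒ Δg_obs + (0.3086 − 0.04193ρ)·Δh = 0
0.3086 − 0.04193ρ = −Δg_obs/Δh = 0.19605
ρ = (0.3086 − 0.19605) / 0.04193 = 2.68 g/cm³

2.68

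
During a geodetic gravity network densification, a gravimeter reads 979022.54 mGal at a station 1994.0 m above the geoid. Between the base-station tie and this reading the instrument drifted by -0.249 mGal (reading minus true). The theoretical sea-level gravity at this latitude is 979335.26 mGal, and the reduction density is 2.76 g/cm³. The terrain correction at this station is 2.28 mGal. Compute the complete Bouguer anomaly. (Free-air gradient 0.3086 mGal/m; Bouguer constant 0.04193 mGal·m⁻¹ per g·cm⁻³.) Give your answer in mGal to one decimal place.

Drift-corrected reading = 979022.54 − (-0.249) = 979022.789 mGal
Free-air correction = 0.3086 × 1994.0 = 615.35 mGal
Free-air anomaly = 979022.789 − 979335.26 + (615.35) = 302.879 mGal
Bouguer slab correction = 0.04193 × 2.76 × 1994.0 = 230.76 mGal
Simple Bouguer anomaly = 302.879 − (230.76) = 72.119 mGal
Complete Bouguer anomaly = 72.119 + 2.28 = 74.399 mGal

74.4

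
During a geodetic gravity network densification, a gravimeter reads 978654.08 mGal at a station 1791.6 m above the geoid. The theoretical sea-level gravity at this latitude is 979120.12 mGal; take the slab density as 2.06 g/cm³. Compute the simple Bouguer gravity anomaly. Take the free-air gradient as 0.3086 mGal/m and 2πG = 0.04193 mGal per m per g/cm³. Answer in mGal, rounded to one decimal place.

-67.9

Free-air correction = 0.3086 × 1791.6 = 552.89 mGal
Free-air anomaly = 978654.08 − 979120.12 + (552.89) = 86.85 mGal
Bouguer slab correction = 0.04193 × 2.06 × 1791.6 = 154.75 mGal
Simple Bouguer anomaly = 86.85 − (154.75) = -67.90 mGal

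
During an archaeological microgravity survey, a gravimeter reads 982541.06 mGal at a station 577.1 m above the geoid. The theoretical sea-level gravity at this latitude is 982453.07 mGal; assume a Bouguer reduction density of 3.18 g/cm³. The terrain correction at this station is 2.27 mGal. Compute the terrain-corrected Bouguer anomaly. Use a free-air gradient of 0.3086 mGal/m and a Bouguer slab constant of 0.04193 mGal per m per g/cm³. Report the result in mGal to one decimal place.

Free-air correction = 0.3086 × 577.1 = 178.09 mGal
Free-air anomaly = 982541.06 − 982453.07 + (178.09) = 266.08 mGal
Bouguer slab correction = 0.04193 × 3.18 × 577.1 = 76.95 mGal
Simple Bouguer anomaly = 266.08 − (76.95) = 189.13 mGal
Complete Bouguer anomaly = 189.13 + 2.27 = 191.40 mGal

191.4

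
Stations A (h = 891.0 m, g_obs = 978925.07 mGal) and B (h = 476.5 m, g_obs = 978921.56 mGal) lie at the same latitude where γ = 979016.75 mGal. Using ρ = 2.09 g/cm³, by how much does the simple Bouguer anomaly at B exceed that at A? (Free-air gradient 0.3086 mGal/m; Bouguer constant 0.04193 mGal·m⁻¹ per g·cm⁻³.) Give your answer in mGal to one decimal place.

Δg_SB(A) = 978925.07 − 979016.75 + 0.3086×891.0 − 0.04193×2.09×891.0 = 105.20 mGal
Δg_SB(B) = 978921.56 − 979016.75 + 0.3086×476.5 − 0.04193×2.09×476.5 = 10.10 mGal
Difference = 10.10 − (105.20) = -95.10 mGal

-95.1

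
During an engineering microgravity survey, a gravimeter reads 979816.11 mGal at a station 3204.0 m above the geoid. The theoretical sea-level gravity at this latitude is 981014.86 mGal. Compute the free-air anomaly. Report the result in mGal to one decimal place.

Free-air correction = 0.3086 × 3204.0 = 988.75 mGal
Free-air anomaly = 979816.11 − 981014.86 + (988.75) = -210.00 mGal

-210.0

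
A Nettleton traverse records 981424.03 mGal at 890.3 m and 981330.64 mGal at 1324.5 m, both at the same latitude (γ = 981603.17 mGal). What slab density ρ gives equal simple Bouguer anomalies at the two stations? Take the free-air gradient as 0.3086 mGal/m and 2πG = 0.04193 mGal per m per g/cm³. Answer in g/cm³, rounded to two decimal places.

Δg_obs = 981330.64 − 981424.03 = -93.39 mGal over Δh = 1324.5 − 890.3 = 434.2 m
Equal Bouguer anomalies ⇒ Δg_obs + (0.3086 − 0.04193ρ)·Δh = 0
0.3086 − 0.04193ρ = −Δg_obs/Δh = 0.21509
ρ = (0.3086 − 0.21509) / 0.04193 = 2.23 g/cm³

2.23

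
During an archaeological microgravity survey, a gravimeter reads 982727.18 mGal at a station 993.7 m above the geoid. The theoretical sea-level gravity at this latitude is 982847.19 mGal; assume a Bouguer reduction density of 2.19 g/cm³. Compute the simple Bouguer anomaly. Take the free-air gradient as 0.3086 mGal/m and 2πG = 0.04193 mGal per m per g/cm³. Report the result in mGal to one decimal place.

Free-air correction = 0.3086 × 993.7 = 306.66 mGal
Free-air anomaly = 982727.18 − 982847.19 + (306.66) = 186.65 mGal
Bouguer slab correction = 0.04193 × 2.19 × 993.7 = 91.25 mGal
Simple Bouguer anomaly = 186.65 − (91.25) = 95.40 mGal

95.4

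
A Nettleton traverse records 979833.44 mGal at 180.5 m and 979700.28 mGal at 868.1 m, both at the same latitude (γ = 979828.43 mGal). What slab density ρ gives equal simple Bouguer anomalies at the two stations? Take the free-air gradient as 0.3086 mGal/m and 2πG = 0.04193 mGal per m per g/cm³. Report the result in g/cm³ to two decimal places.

2.74

Δg_obs = 979700.28 − 979833.44 = -133.16 mGal over Δh = 868.1 − 180.5 = 687.6 m
Equal Bouguer anomalies ⇒ Δg_obs + (0.3086 − 0.04193ρ)·Δh = 0
0.3086 − 0.04193ρ = −Δg_obs/Δh = 0.19366
ρ = (0.3086 − 0.19366) / 0.04193 = 2.74 g/cm³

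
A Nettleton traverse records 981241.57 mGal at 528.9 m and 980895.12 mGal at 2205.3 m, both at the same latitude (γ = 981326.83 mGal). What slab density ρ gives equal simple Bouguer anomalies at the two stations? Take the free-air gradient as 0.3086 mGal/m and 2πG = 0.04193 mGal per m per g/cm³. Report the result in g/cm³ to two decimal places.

2.43

Δg_obs = 980895.12 − 981241.57 = -346.45 mGal over Δh = 2205.3 − 528.9 = 1676.4 m
Equal Bouguer anomalies ⇒ Δg_obs + (0.3086 − 0.04193ρ)·Δh = 0
0.3086 − 0.04193ρ = −Δg_obs/Δh = 0.20666
ρ = (0.3086 − 0.20666) / 0.04193 = 2.43 g/cm³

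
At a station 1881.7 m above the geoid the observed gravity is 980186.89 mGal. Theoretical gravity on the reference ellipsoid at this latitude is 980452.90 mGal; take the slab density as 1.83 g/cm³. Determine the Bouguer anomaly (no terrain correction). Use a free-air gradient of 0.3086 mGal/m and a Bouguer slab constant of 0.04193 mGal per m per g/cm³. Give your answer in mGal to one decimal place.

Free-air correction = 0.3086 × 1881.7 = 580.69 mGal
Free-air anomaly = 980186.89 − 980452.90 + (580.69) = 314.68 mGal
Bouguer slab correction = 0.04193 × 1.83 × 1881.7 = 144.39 mGal
Simple Bouguer anomaly = 314.68 − (144.39) = 170.29 mGal

170.3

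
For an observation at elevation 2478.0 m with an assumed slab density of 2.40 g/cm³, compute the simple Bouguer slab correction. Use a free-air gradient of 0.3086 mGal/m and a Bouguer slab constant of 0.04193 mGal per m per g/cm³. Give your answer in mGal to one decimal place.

Bouguer slab correction = 0.04193 × 2.40 × 2478.0 = 249.4 mGal

249.4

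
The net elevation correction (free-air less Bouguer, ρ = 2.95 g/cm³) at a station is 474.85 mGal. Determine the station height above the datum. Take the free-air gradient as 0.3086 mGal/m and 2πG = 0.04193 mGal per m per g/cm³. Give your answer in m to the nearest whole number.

2568

Combined gradient = 0.3086 − 0.04193 × 2.95 = 0.1849065 mGal/m
h = 474.85 / 0.1849065 = 2568.05 m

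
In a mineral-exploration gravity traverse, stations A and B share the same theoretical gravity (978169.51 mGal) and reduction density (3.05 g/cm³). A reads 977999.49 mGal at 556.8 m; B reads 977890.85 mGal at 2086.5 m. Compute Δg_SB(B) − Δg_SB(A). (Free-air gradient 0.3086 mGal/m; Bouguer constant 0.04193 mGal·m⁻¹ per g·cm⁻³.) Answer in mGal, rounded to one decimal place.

167.8

Δg_SB(A) = 977999.49 − 978169.51 + 0.3086×556.8 − 0.04193×3.05×556.8 = -69.40 mGal
Δg_SB(B) = 977890.85 − 978169.51 + 0.3086×2086.5 − 0.04193×3.05×2086.5 = 98.40 mGal
Difference = 98.40 − (-69.40) = 167.80 mGal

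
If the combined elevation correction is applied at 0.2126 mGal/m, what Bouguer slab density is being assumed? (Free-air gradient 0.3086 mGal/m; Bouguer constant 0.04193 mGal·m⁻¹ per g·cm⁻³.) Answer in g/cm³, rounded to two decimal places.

2.29

0.2126 = 0.3086 − 0.04193 × ρ
ρ = (0.3086 − 0.2126) / 0.04193 = 2.29 g/cm³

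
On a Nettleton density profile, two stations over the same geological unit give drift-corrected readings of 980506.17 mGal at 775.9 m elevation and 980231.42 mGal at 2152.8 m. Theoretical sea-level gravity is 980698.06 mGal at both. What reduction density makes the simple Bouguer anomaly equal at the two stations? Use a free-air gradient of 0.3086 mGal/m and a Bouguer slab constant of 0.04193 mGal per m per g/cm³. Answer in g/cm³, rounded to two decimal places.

2.60

Δg_obs = 980231.42 − 980506.17 = -274.75 mGal over Δh = 2152.8 − 775.9 = 1376.9 m
Equal Bouguer anomalies ⇒ Δg_obs + (0.3086 − 0.04193ρ)·Δh = 0
0.3086 − 0.04193ρ = −Δg_obs/Δh = 0.19954
ρ = (0.3086 − 0.19954) / 0.04193 = 2.60 g/cm³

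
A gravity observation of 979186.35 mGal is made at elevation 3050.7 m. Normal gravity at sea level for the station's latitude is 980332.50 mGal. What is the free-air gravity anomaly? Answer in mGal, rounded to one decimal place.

Free-air correction = 0.3086 × 3050.7 = 941.45 mGal
Free-air anomaly = 979186.35 − 980332.50 + (941.45) = -204.70 mGal

-204.7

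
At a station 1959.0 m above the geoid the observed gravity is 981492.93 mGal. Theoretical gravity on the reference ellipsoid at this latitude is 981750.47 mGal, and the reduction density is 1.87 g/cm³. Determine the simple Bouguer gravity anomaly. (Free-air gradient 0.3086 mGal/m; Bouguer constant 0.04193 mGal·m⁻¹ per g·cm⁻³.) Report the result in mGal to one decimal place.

Free-air correction = 0.3086 × 1959.0 = 604.55 mGal
Free-air anomaly = 981492.93 − 981750.47 + (604.55) = 347.01 mGal
Bouguer slab correction = 0.04193 × 1.87 × 1959.0 = 153.60 mGal
Simple Bouguer anomaly = 347.01 − (153.60) = 193.41 mGal

193.4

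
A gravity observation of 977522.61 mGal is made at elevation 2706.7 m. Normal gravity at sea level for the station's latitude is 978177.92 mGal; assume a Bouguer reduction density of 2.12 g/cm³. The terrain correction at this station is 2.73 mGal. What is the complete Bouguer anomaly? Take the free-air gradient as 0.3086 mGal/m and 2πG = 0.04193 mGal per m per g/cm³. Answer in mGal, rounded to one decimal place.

-57.9

Free-air correction = 0.3086 × 2706.7 = 835.29 mGal
Free-air anomaly = 977522.61 − 978177.92 + (835.29) = 179.98 mGal
Bouguer slab correction = 0.04193 × 2.12 × 2706.7 = 240.60 mGal
Simple Bouguer anomaly = 179.98 − (240.60) = -60.62 mGal
Complete Bouguer anomaly = -60.62 + 2.73 = -57.89 mGal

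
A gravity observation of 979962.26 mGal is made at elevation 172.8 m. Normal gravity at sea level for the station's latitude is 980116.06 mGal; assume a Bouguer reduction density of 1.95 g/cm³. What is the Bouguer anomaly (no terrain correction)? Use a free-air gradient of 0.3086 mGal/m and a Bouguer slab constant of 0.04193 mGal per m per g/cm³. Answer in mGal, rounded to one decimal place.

-114.6

Free-air correction = 0.3086 × 172.8 = 53.33 mGal
Free-air anomaly = 979962.26 − 980116.06 + (53.33) = -100.47 mGal
Bouguer slab correction = 0.04193 × 1.95 × 172.8 = 14.13 mGal
Simple Bouguer anomaly = -100.47 − (14.13) = -114.60 mGal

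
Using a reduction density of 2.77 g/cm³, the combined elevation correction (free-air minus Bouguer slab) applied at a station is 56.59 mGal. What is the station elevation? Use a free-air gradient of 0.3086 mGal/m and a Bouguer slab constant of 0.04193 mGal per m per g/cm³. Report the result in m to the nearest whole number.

294

Combined gradient = 0.3086 − 0.04193 × 2.77 = 0.1924539 mGal/m
h = 56.59 / 0.1924539 = 294.04 m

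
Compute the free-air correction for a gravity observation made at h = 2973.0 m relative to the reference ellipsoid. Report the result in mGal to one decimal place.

917.5

Free-air correction = 0.3086 × 2973.0 = 917.5 mGal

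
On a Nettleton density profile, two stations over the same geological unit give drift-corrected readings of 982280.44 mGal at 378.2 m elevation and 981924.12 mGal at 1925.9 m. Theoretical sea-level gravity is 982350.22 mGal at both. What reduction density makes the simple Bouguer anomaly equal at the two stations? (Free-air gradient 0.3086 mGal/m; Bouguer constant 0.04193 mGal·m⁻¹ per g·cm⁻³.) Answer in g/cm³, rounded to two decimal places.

1.87

Δg_obs = 981924.12 − 982280.44 = -356.32 mGal over Δh = 1925.9 − 378.2 = 1547.7 m
Equal Bouguer anomalies ⇒ Δg_obs + (0.3086 − 0.04193ρ)·Δh = 0
0.3086 − 0.04193ρ = −Δg_obs/Δh = 0.23023
ρ = (0.3086 − 0.23023) / 0.04193 = 1.87 g/cm³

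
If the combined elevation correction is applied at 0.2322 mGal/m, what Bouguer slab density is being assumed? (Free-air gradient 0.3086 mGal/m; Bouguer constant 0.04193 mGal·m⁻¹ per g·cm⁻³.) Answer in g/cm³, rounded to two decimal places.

1.82

0.2322 = 0.3086 − 0.04193 × ρ
ρ = (0.3086 − 0.2322) / 0.04193 = 1.82 g/cm³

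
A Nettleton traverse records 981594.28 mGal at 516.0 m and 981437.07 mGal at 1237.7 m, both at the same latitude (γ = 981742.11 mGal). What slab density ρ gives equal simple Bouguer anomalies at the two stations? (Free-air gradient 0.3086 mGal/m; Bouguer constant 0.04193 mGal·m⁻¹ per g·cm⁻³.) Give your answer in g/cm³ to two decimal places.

Δg_obs = 981437.07 − 981594.28 = -157.21 mGal over Δh = 1237.7 − 516.0 = 721.7 m
Equal Bouguer anomalies ⇒ Δg_obs + (0.3086 − 0.04193ρ)·Δh = 0
0.3086 − 0.04193ρ = −Δg_obs/Δh = 0.21783
ρ = (0.3086 − 0.21783) / 0.04193 = 2.16 g/cm³

2.16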